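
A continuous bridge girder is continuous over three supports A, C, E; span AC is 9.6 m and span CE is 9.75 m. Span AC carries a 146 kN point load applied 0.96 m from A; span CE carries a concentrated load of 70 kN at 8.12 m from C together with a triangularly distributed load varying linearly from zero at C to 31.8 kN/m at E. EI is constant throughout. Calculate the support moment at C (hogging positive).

M_C = 151.2 kN·m

Release continuity at C by inserting a hinge; the redundant is the internal moment M_C. The primary structure is two simply-supported spans AC and CE.
End slopes at the hinge C, treating each span as simply supported:
  span AC: point load 146 at a = 0.96: Pab(L + a)/(6LEI) = 222/EI
  span CE: point load 70 at a = 8.12: Pab(L + b)/(6LEI) = 180.2/EI
  span CE: triangular load, peak 31.8: 7w₀L³/(360EI) = 573.1/EI
  relative rotation θ_0 = (222 + 753.3)/EI = 975.4/EI
A unit hogging moment at C produces rotation L₁/(3EI) + L₂/(3EI) = 6.45/EI.
Compatibility: M_C·(L₁+L₂)/(3EI) = θ_0, giving M_C = 151.2 kN·m (hogging).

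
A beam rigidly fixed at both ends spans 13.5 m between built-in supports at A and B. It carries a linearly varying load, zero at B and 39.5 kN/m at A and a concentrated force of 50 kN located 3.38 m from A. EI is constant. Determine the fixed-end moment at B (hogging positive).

Take the two fixed-end moments M_A, M_B as redundants; the released structure is the simple span AB.
On the primary (simply-supported) span, the end slopes from the loading are:
  at A: triangular load, peak 39.5: w₀L³/(45EI) = 2160/EI
  at B: triangular load, peak 39.5: 7w₀L³/(360EI) = 1890/EI
  at A: point load 50 at a = 3.38: Pab(L + b)/(6LEI) = 498.7/EI
  at B: point load 50 at a = 3.38: Pab(L + a)/(6LEI) = 356.4/EI
  θ_A0 = 2658/EI,  θ_B0 = 2246/EI
Flexibility coefficients: a unit moment at one end gives L/(3EI) there and L/(6EI) at the far end, so f₁₁ = f₂₂ = 4.5/EI and f₁₂ = f₂₁ = 2.25/EI.
Compatibility — zero rotation at each built-in end:
  4.5 M_A + 2.25 M_B = 2658
  2.25 M_A + 4.5 M_B = 2246
Solving the pair gives M_A = 454.9 kN·m and M_B = 271.7 kN·m (hogging).

M_B = 271.7 kN·m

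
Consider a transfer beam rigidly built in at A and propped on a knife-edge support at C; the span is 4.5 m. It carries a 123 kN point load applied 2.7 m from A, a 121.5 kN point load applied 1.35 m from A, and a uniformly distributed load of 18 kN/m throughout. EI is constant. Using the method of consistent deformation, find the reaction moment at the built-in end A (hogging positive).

Release the roller at C. Primary structure: cantilever fixed at A.
Primary-structure tip deflection at C by superposition:
  point load 123 at a = 2.7: Pa²(3L − a)/(6EI) = 1614/EI
  point load 121.5 at a = 1.35: Pa²(3L − a)/(6EI) = 448.4/EI
  UDL 18: wL⁴/(8EI) = 922.6/EI
  δ_0 = 2985/EI
Flexibility coefficient — unit upward force at C: δ_{CC} = L³/(3EI) = 30.38/EI.
The prop prevents deflection at C: R_C = δ_0/δ_{CC} = 2985/30.38 = 98.27 kN.
Moment equilibrium about A: M_A = Σ(load moments about A) − R_C·L = 678.4 − 98.27×4.5 = 236.1 kN·m.

M_A = 236.1 kN·m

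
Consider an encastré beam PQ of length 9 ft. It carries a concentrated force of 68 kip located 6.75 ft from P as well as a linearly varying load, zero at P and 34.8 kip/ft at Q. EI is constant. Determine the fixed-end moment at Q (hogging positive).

Take the two fixed-end moments M_P, M_Q as redundants; the released structure is the simple span PQ.
Simple-span end rotations at P and Q under the given loads:
  at P: point load 68 at a = 6.75: Pab(L + b)/(6LEI) = 215.2/EI
  at Q: point load 68 at a = 6.75: Pab(L + a)/(6LEI) = 301.2/EI
  at P: triangular load, peak 34.8: 7w₀L³/(360EI) = 493.3/EI
  at Q: triangular load, peak 34.8: w₀L³/(45EI) = 563.8/EI
  θ_P0 = 708.4/EI,  θ_Q0 = 865/EI
Flexibility coefficients: a unit moment at one end gives L/(3EI) there and L/(6EI) at the far end, so f₁₁ = f₂₂ = 3/EI and f₁₂ = f₂₁ = 1.5/EI.
Compatibility — zero rotation at each built-in end:
  3 M_P + 1.5 M_Q = 708.4
  1.5 M_P + 3 M_Q = 865
Solving the pair gives M_P = 122.6 kip·ft and M_Q = 227 kip·ft (hogging).

M_Q = 227 kip·ft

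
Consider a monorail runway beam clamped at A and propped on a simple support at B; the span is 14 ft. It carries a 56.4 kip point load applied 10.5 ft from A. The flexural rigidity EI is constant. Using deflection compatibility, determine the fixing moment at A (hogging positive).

M_A = 92.53 kip·ft

Take the reaction at B as the redundant and release it; the primary structure is a cantilever fixed at A.
Downward deflection at the released point B due to the loads:
  point load 56.4 at a = 10.5: Pa²(3L − a)/(6EI) = 32645/EI
Flexibility coefficient — unit upward force at B: δ_{BB} = L³/(3EI) = 914.7/EI.
Compatibility at B: δ_0 − R_B·δ_{BB} = 0, so R_B = 32645/914.7 = 35.69 kip.
Moment equilibrium about A: M_A = Σ(load moments about A) − R_B·L = 592.2 − 35.69×14 = 92.53 kip·ft.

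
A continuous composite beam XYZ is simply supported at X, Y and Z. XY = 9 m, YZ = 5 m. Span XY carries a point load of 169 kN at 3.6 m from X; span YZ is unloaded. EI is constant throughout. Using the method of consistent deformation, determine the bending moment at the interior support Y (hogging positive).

Release continuity at Y by inserting a hinge; the redundant is the internal moment M_Y. The primary structure is two simply-supported spans XY and YZ.
End slopes at the hinge Y, treating each span as simply supported:
  span XY: point load 169 at a = 3.6: Pab(L + a)/(6LEI) = 766.6/EI
  relative rotation θ_0 = (766.6 + 0)/EI = 766.6/EI
A unit hogging moment at Y produces rotation L₁/(3EI) + L₂/(3EI) = 4.667/EI.
Slope continuity at Y: θ_0 = M_Y·4.667/EI, so M_Y = 766.6/4.667 = 164.3 kN·m (hogging).

M_Y = 164.3 kN·m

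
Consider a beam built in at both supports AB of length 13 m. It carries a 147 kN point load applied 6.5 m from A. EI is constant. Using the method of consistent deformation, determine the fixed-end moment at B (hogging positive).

M_B = 238.9 kN·m

Release both end moments; the primary structure is a simply-supported span AB with redundants M_A and M_B.
End rotations of the released simple span under the applied load (×1/EI):
  at A: point load 147 at a = 6.5: Pab(L + b)/(6LEI) = 1553/EI
  at B: point load 147 at a = 6.5: Pab(L + a)/(6LEI) = 1553/EI
  θ_A0 = 1553/EI,  θ_B0 = 1553/EI
Flexibility coefficients: a unit moment at one end gives L/(3EI) there and L/(6EI) at the far end, so f₁₁ = f₂₂ = 4.333/EI and f₁₂ = f₂₁ = 2.167/EI.
Compatibility — zero rotation at each built-in end:
  4.333 M_A + 2.167 M_B = 1553
  2.167 M_A + 4.333 M_B = 1553
Solving the pair gives M_A = 238.9 kN·m and M_B = 238.9 kN·m (hogging).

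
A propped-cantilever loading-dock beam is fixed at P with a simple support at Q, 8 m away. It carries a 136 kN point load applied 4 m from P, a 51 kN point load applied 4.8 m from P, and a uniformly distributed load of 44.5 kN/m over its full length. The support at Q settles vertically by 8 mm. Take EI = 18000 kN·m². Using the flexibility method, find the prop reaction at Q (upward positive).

R_Q = 197.2 kN

Remove the prop at Q; the released (primary) structure is a cantilever built in at P.
Deflection at Q on the released cantilever, summing each load's contribution:
  point load 136 at a = 4: Pa²(3L − a)/(6EI) = 7253/EI
  point load 51 at a = 4.8: Pa²(3L − a)/(6EI) = 3760/EI
  UDL 44.5: wL⁴/(8EI) = 22784/EI
  δ_0 = 33797/EI
Flexibility coefficient — unit upward force at Q: δ_{QQ} = L³/(3EI) = 170.7/EI.
With EI = 18000 kN·m²: δ_0 = 1.8776 m and δ_{QQ} = 0.009481 m/kN.
Compatibility — the beam at Q must follow the support down by 0.008 m: δ_0 − R_Q·δ_{QQ} = 0.008, so R_Q = (1.8776 − 0.008)/0.009481 = 197.2 kN.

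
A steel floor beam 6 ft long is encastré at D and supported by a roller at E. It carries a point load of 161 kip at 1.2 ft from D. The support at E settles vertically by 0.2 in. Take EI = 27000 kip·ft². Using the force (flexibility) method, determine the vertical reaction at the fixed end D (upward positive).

Remove the prop at E; the released (primary) structure is a cantilever built in at D.
Primary-structure tip deflection at E by superposition:
  point load 161 at a = 1.2: Pa²(3L − a)/(6EI) = 649.2/EI
Flexibility coefficient — unit upward force at E: δ_{EE} = L³/(3EI) = 72/EI.
With EI = 27000 kip·ft²: δ_0 = 0.024043 ft and δ_{EE} = 0.002667 ft/kip.
Compatibility — the beam at E must follow the support down by 0.01667 ft: δ_0 − R_E·δ_{EE} = 0.01667, so R_E = (0.024043 − 0.01667)/0.002667 = 2.766 kip.
Vertical equilibrium: R_D = ΣP − R_E = 161 − 2.766 = 158.2 kip.

R_D = 158.2 kip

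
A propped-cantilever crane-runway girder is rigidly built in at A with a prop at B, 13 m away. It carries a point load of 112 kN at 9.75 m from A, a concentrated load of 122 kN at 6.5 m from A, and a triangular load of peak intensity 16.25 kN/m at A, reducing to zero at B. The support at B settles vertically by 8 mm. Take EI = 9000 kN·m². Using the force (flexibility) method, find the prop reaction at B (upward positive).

R_B = 130 kN

Choose R_B as the redundant. The primary structure is the cantilever fixed at A.
Free-end deflection of the primary structure under the applied loading (downward +):
  point load 112 at a = 9.75: Pa²(3L − a)/(6EI) = 51904/EI
  point load 122 at a = 6.5: Pa²(3L − a)/(6EI) = 27920/EI
  triangular load, peak 16.25 at the fixed end: w₀L⁴/(30EI) = 15471/EI
  δ_0 = 95295/EI
Flexibility coefficient — unit upward force at B: δ_{BB} = L³/(3EI) = 732.3/EI.
With EI = 9000 kN·m²: δ_0 = 10.588 m and δ_{BB} = 0.08137 m/kN.
Compatibility — the beam at B must follow the support down by 0.008 m: δ_0 − R_B·δ_{BB} = 0.008, so R_B = (10.588 − 0.008)/0.08137 = 130 kN.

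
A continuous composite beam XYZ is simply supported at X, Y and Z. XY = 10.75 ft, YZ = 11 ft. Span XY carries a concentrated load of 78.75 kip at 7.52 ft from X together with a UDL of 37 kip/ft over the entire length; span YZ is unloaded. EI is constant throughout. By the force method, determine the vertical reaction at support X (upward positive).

Insert a hinge at Y; M_Y is the redundant, and each span becomes simply supported.
Rotations at Y on the released spans (each span's end-slope, ×1/EI):
  span XY: point load 78.75 at a = 7.52: Pab(L + a)/(6LEI) = 541.8/EI
  span XY: UDL 37: wL³/(24EI) = 1915/EI
  relative rotation θ_0 = (2457 + 0)/EI = 2457/EI
A unit hogging moment at Y produces rotation L₁/(3EI) + L₂/(3EI) = 7.25/EI.
Slope continuity at Y: θ_0 = M_Y·7.25/EI, so M_Y = 2457/7.25 = 338.9 kip·ft (hogging).
Span XY, ΣM about X with M_Y applied at Y: R_Y^{XY}·10.75 = 2730 + 338.9, so R_Y^{XY} = 285.5 kip and R_X = 476.5 − 285.5 = 191 kip.

R_X = 191 kip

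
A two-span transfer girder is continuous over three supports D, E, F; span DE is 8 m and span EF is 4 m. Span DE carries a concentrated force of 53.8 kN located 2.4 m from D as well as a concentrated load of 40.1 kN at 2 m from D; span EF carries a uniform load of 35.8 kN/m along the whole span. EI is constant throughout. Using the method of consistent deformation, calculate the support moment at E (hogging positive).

M_E = 88.1 kN·m

Take M_E as the redundant. Released structure: two simple spans DE and EF with a hinge at E.
Rotations at E on the released spans (each span's end-slope, ×1/EI):
  span DE: point load 53.8 at a = 2.4: Pab(L + a)/(6LEI) = 156.7/EI
  span DE: point load 40.1 at a = 2: Pab(L + a)/(6LEI) = 100.2/EI
  span EF: UDL 35.8: wL³/(24EI) = 95.47/EI
  relative rotation θ_0 = (256.9 + 95.47)/EI = 352.4/EI
A unit hogging moment at E produces rotation L₁/(3EI) + L₂/(3EI) = 4/EI.
Slope continuity at E: θ_0 = M_E·4/EI, so M_E = 352.4/4 = 88.1 kN·m (hogging).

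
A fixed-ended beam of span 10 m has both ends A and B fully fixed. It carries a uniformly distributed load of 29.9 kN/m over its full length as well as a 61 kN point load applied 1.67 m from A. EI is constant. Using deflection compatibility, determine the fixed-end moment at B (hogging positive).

Take the two fixed-end moments M_A, M_B as redundants; the released structure is the simple span AB.
On the primary (simply-supported) span, the end slopes from the loading are:
  at A: UDL 29.9: wL³/(24EI) = 1246/EI
  at B: UDL 29.9: wL³/(24EI) = 1246/EI
  at A: point load 61 at a = 1.67: Pab(L + b)/(6LEI) = 259.2/EI
  at B: point load 61 at a = 1.67: Pab(L + a)/(6LEI) = 165/EI
  θ_A0 = 1505/EI,  θ_B0 = 1411/EI
Flexibility coefficients: a unit moment at one end gives L/(3EI) there and L/(6EI) at the far end, so f₁₁ = f₂₂ = 3.333/EI and f₁₂ = f₂₁ = 1.667/EI.
Compatibility — zero rotation at each built-in end:
  3.333 M_A + 1.667 M_B = 1505
  1.667 M_A + 3.333 M_B = 1411
Solving the pair gives M_A = 319.9 kN·m and M_B = 263.3 kN·m (hogging).

M_B = 263.3 kN·m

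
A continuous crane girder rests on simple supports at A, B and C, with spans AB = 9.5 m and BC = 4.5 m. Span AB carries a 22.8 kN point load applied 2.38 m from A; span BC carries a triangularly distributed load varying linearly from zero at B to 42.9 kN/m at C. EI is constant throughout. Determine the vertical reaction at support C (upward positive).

Insert a hinge at B; M_B is the redundant, and each span becomes simply supported.
Discontinuity in slope at B on the released structure — sum the simple-span end rotations:
  span AB: point load 22.8 at a = 2.38: Pab(L + a)/(6LEI) = 80.53/EI
  span BC: triangular load, peak 42.9: 7w₀L³/(360EI) = 76.01/EI
  relative rotation θ_0 = (80.53 + 76.01)/EI = 156.5/EI
A unit hogging moment at B produces rotation L₁/(3EI) + L₂/(3EI) = 4.667/EI.
Compatibility: M_B·(L₁+L₂)/(3EI) = θ_0, giving M_B = 33.54 kN·m (hogging).
Span BC, ΣM about C: R_B^{BC}·4.5 = 144.8 + 33.54, so R_B^{BC} = 39.63 kN and R_C = 96.53 − 39.63 = 56.9 kN.

R_C = 56.9 kN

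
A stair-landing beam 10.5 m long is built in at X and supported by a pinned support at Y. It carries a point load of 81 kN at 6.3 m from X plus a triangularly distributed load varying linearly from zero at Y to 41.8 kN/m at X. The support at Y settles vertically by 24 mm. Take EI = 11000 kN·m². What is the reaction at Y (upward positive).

Release the roller at Y. Primary structure: cantilever fixed at X.
Deflection at Y on the released cantilever, summing each load's contribution:
  point load 81 at a = 6.3: Pa²(3L − a)/(6EI) = 13503/EI
  triangular load, peak 41.8 at the fixed end: w₀L⁴/(30EI) = 16936/EI
  δ_0 = 30439/EI
Tip deflection under a unit load at Y: L³/(3EI) = 385.9/EI.
With EI = 11000 kN·m²: δ_0 = 2.7671 m and δ_{YY} = 0.03508 m/kN.
Compatibility — the beam at Y must follow the support down by 0.024 m: δ_0 − R_Y·δ_{YY} = 0.024, so R_Y = (2.7671 − 0.024)/0.03508 = 78.2 kN.

R_Y = 78.2 kN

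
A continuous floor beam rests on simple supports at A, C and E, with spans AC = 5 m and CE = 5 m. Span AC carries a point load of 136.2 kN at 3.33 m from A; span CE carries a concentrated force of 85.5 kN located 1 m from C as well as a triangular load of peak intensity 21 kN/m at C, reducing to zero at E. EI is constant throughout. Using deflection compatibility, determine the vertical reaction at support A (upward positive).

R_A = 23.22 kN

Take M_C as the redundant. Released structure: two simple spans AC and CE with a hinge at C.
Rotations at C on the released spans (each span's end-slope, ×1/EI):
  span AC: point load 136.2 at a = 3.33: Pab(L + a)/(6LEI) = 210.3/EI
  span CE: point load 85.5 at a = 1: Pab(L + b)/(6LEI) = 102.6/EI
  span CE: triangular load, peak 21: w₀L³/(45EI) = 58.33/EI
  relative rotation θ_0 = (210.3 + 160.9)/EI = 371.2/EI
A unit hogging moment at C produces rotation L₁/(3EI) + L₂/(3EI) = 3.333/EI.
Compatibility: M_C·(L₁+L₂)/(3EI) = θ_0, giving M_C = 111.4 kN·m (hogging).
Span AC, ΣM about A with M_C applied at C: R_C^{AC}·5 = 453.5 + 111.4, so R_C^{AC} = 113 kN and R_A = 136.2 − 113 = 23.22 kN.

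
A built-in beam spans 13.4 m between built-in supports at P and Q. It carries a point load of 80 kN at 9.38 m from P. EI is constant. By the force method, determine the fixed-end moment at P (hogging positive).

Take the two fixed-end moments M_P, M_Q as redundants; the released structure is the simple span PQ.
Simple-span end rotations at P and Q under the given loads:
  at P: point load 80 at a = 9.38: Pab(L + b)/(6LEI) = 653.6/EI
  at Q: point load 80 at a = 9.38: Pab(L + a)/(6LEI) = 854.7/EI
  θ_P0 = 653.6/EI,  θ_Q0 = 854.7/EI
Flexibility coefficients: a unit moment at one end gives L/(3EI) there and L/(6EI) at the far end, so f₁₁ = f₂₂ = 4.467/EI and f₁₂ = f₂₁ = 2.233/EI.
Compatibility — zero rotation at each built-in end:
  4.467 M_P + 2.233 M_Q = 653.6
  2.233 M_P + 4.467 M_Q = 854.7
Solving the pair gives M_P = 67.54 kN·m and M_Q = 157.6 kN·m (hogging).

M_P = 67.54 kN·m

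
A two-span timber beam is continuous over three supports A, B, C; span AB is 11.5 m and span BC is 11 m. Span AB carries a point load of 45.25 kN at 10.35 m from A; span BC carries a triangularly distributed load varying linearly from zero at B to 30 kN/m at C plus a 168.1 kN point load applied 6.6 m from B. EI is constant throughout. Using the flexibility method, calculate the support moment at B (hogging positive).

Take M_B as the redundant. Released structure: two simple spans AB and BC with a hinge at B.
Discontinuity in slope at B on the released structure — sum the simple-span end rotations:
  span AB: point load 45.25 at a = 10.35: Pab(L + a)/(6LEI) = 170.6/EI
  span BC: triangular load, peak 30: 7w₀L³/(360EI) = 776.4/EI
  span BC: point load 168.1 at a = 6.6: Pab(L + b)/(6LEI) = 1139/EI
  relative rotation θ_0 = (170.6 + 1915)/EI = 2086/EI
A unit hogging moment at B produces rotation L₁/(3EI) + L₂/(3EI) = 7.5/EI.
Slope continuity at B: θ_0 = M_B·7.5/EI, so M_B = 2086/7.5 = 278.1 kN·m (hogging).

M_B = 278.1 kN·m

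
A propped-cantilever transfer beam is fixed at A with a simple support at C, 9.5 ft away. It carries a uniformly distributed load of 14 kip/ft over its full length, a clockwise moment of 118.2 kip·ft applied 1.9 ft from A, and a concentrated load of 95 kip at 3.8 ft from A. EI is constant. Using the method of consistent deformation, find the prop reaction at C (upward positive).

Remove the prop at C; the released (primary) structure is a cantilever built in at A.
Downward deflection at the released point C due to the loads:
  UDL 14: wL⁴/(8EI) = 14254/EI
  clockwise couple 118.2 at a = 1.9: M₀a(2L − a)/(2EI) = 1920/EI
  point load 95 at a = 3.8: Pa²(3L − a)/(6EI) = 5647/EI
  δ_0 = 21821/EI
Tip deflection under a unit load at C: L³/(3EI) = 285.8/EI.
The prop prevents deflection at C: R_C = δ_0/δ_{CC} = 21821/285.8 = 76.35 kip.

R_C = 76.35 kip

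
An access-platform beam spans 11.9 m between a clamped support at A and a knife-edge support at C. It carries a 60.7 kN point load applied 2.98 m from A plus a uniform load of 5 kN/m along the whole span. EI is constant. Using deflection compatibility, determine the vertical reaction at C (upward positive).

Release the roller at C. Primary structure: cantilever fixed at A.
Primary-structure tip deflection at C by superposition:
  point load 60.7 at a = 2.98: Pa²(3L − a)/(6EI) = 2940/EI
  UDL 5: wL⁴/(8EI) = 12533/EI
  δ_0 = 15473/EI
Flexibility coefficient — unit upward force at C: δ_{CC} = L³/(3EI) = 561.7/EI.
The prop prevents deflection at C: R_C = δ_0/δ_{CC} = 15473/561.7 = 27.55 kN.

R_C = 27.55 kN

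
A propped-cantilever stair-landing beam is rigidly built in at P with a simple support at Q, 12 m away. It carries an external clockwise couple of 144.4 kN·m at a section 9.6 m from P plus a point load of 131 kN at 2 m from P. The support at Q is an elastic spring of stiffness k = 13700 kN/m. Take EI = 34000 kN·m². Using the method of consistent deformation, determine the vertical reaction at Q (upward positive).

R_Q = 22.39 kN

Remove the prop at Q; the released (primary) structure is a cantilever built in at P.
Deflection at Q on the released cantilever, summing each load's contribution:
  clockwise couple 144.4 at a = 9.6: M₀a(2L − a)/(2EI) = 9981/EI
  point load 131 at a = 2: Pa²(3L − a)/(6EI) = 2969/EI
  δ_0 = 12950/EI
Tip deflection under a unit load at Q: L³/(3EI) = 576/EI.
With EI = 34000 kN·m²: δ_0 = 0.38089 m and δ_{QQ} = 0.016941 m/kN.
Compatibility — the spring shortens by R_Q/k under the reaction it provides: δ_0 − R_Q·δ_{QQ} = R_Q/k. With 1/k = 0.000073 m/kN, R_Q = δ_0 / (δ_{QQ} + 1/k) = 0.38089 / (0.016941 + 0.000073) = 22.39 kN.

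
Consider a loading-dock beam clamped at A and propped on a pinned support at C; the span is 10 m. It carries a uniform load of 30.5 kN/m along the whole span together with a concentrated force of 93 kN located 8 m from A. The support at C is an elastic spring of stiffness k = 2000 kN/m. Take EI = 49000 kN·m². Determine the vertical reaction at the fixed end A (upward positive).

Choose R_C as the redundant. The primary structure is the cantilever fixed at A.
Primary-structure tip deflection at C by superposition:
  UDL 30.5: wL⁴/(8EI) = 38125/EI
  point load 93 at a = 8: Pa²(3L − a)/(6EI) = 21824/EI
  δ_0 = 59949/EI
Flexibility coefficient — unit upward force at C: δ_{CC} = L³/(3EI) = 333.3/EI.
With EI = 49000 kN·m²: δ_0 = 1.2234 m and δ_{CC} = 0.006803 m/kN.
Compatibility — the spring shortens by R_C/k under the reaction it provides: δ_0 − R_C·δ_{CC} = R_C/k. With 1/k = 0.0005 m/kN, R_C = δ_0 / (δ_{CC} + 1/k) = 1.2234 / (0.006803 + 0.0005) = 167.5 kN.
Vertical equilibrium: R_A = ΣP − R_C = 398 − 167.5 = 230.5 kN.

R_A = 230.5 kN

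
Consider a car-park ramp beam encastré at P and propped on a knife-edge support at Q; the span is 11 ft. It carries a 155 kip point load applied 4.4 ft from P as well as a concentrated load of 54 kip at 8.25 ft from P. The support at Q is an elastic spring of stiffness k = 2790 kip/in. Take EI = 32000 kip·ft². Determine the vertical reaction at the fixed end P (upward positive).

Release the roller at Q. Primary structure: cantilever fixed at P.
Free-end deflection of the primary structure under the applied loading (downward +):
  point load 155 at a = 4.4: Pa²(3L − a)/(6EI) = 14304/EI
  point load 54 at a = 8.25: Pa²(3L − a)/(6EI) = 15161/EI
  δ_0 = 29465/EI
Tip deflection under a unit load at Q: L³/(3EI) = 443.7/EI.
With EI = 32000 kip·ft²: δ_0 = 0.92077 ft and δ_{QQ} = 0.013865 ft/kip.
Compatibility — the spring shortens by R_Q/k under the reaction it provides: δ_0 − R_Q·δ_{QQ} = R_Q/k. With 1/k = 1/(2790×12) ft/kip = 0.00003 ft/kip, R_Q = δ_0 / (δ_{QQ} + 1/k) = 0.92077 / (0.013865 + 0.00003) = 66.27 kip.
Vertical equilibrium: R_P = ΣP − R_Q = 209 − 66.27 = 142.7 kip.

R_P = 142.7 kip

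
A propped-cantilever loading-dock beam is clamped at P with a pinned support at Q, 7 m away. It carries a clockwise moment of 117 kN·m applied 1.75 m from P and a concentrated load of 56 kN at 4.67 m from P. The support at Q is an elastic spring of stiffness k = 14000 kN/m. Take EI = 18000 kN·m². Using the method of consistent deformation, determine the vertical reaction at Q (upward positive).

Release the roller at Q. Primary structure: cantilever fixed at P.
Primary-structure tip deflection at Q by superposition:
  clockwise couple 117 at a = 1.75: M₀a(2L − a)/(2EI) = 1254/EI
  point load 56 at a = 4.67: Pa²(3L − a)/(6EI) = 3324/EI
  δ_0 = 4578/EI
Tip deflection under a unit load at Q: L³/(3EI) = 114.3/EI.
With EI = 18000 kN·m²: δ_0 = 0.25434 m and δ_{QQ} = 0.006352 m/kN.
Compatibility — the spring shortens by R_Q/k under the reaction it provides: δ_0 − R_Q·δ_{QQ} = R_Q/k. With 1/k = 0.000071 m/kN, R_Q = δ_0 / (δ_{QQ} + 1/k) = 0.25434 / (0.006352 + 0.000071) = 39.6 kN.

R_Q = 39.6 kN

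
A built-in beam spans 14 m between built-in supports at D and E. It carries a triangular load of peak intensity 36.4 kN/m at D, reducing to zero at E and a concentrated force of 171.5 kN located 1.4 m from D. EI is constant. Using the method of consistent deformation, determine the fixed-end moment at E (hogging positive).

M_E = 259.4 kN·m

Release both end moments; the primary structure is a simply-supported span DE with redundants M_D and M_E.
End rotations of the released simple span under the applied load (×1/EI):
  at D: triangular load, peak 36.4: w₀L³/(45EI) = 2220/EI
  at E: triangular load, peak 36.4: 7w₀L³/(360EI) = 1942/EI
  at D: point load 171.5 at a = 1.4: Pab(L + b)/(6LEI) = 958/EI
  at E: point load 171.5 at a = 1.4: Pab(L + a)/(6LEI) = 554.6/EI
  θ_D0 = 3178/EI,  θ_E0 = 2497/EI
Flexibility coefficients: a unit moment at one end gives L/(3EI) there and L/(6EI) at the far end, so f₁₁ = f₂₂ = 4.667/EI and f₁₂ = f₂₁ = 2.333/EI.
Compatibility — zero rotation at each built-in end:
  4.667 M_D + 2.333 M_E = 3178
  2.333 M_D + 4.667 M_E = 2497
Solving the pair gives M_D = 551.2 kN·m and M_E = 259.4 kN·m (hogging).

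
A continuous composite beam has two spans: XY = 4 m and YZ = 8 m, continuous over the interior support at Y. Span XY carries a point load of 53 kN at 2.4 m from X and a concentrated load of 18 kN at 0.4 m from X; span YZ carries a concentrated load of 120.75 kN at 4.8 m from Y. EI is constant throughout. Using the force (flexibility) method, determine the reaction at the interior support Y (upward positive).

R_Y = 128 kN

Insert a hinge at Y; M_Y is the redundant, and each span becomes simply supported.
Rotations at Y on the released spans (each span's end-slope, ×1/EI):
  span XY: point load 53 at a = 2.4: Pab(L + a)/(6LEI) = 54.27/EI
  span XY: point load 18 at a = 0.4: Pab(L + a)/(6LEI) = 4.752/EI
  span YZ: point load 120.75 at a = 4.8: Pab(L + b)/(6LEI) = 432.8/EI
  relative rotation θ_0 = (59.02 + 432.8)/EI = 491.8/EI
A unit hogging moment at Y produces rotation L₁/(3EI) + L₂/(3EI) = 4/EI.
Compatibility: M_Y·(L₁+L₂)/(3EI) = θ_0, giving M_Y = 122.9 kN·m (hogging).
Span XY, ΣM about X with M_Y applied at Y: R_Y^{XY}·4 = 134.4 + 122.9, so R_Y^{XY} = 64.34 kN and R_X = 71 − 64.34 = 6.663 kN.
Span YZ, ΣM about Z: R_Y^{YZ}·8 = 386.4 + 122.9, so R_Y^{YZ} = 63.67 kN and R_Z = 120.8 − 63.67 = 57.08 kN.
R_Y = 64.34 + 63.67 = 128 kN.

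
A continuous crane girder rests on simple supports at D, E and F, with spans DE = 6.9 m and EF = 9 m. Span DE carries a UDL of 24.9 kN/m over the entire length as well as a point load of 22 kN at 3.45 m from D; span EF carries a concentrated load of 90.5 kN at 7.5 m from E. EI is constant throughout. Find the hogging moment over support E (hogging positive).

M_E = 114 kN·m

Insert a hinge at E; M_E is the redundant, and each span becomes simply supported.
End slopes at the hinge E, treating each span as simply supported:
  span DE: UDL 24.9: wL³/(24EI) = 340.8/EI
  span DE: point load 22 at a = 3.45: Pab(L + a)/(6LEI) = 65.46/EI
  span EF: point load 90.5 at a = 7.5: Pab(L + b)/(6LEI) = 198/EI
  relative rotation θ_0 = (406.3 + 198)/EI = 604.3/EI
A unit hogging moment at E produces rotation L₁/(3EI) + L₂/(3EI) = 5.3/EI.
Compatibility: M_E·(L₁+L₂)/(3EI) = θ_0, giving M_E = 114 kN·m (hogging).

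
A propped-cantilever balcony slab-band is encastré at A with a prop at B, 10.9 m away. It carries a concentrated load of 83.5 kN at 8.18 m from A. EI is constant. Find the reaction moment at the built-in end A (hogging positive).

Remove the prop at B; the released (primary) structure is a cantilever built in at A.
Free-end deflection of the primary structure under the applied loading (downward +):
  point load 83.5 at a = 8.18: Pa²(3L − a)/(6EI) = 22833/EI
Tip deflection under a unit load at B: L³/(3EI) = 431.7/EI.
The prop prevents deflection at B: R_B = δ_0/δ_{BB} = 22833/431.7 = 52.89 kN.
Moment equilibrium about A: M_A = Σ(load moments about A) − R_B·L = 683 − 52.89×10.9 = 106.5 kN·m.

M_A = 106.5 kN·m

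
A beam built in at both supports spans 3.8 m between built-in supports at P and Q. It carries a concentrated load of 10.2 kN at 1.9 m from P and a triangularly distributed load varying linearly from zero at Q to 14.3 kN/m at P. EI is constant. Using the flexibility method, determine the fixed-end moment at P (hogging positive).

Take the two fixed-end moments M_P, M_Q as redundants; the released structure is the simple span PQ.
End rotations of the released simple span under the applied load (×1/EI):
  at P: point load 10.2 at a = 1.9: Pab(L + b)/(6LEI) = 9.206/EI
  at Q: point load 10.2 at a = 1.9: Pab(L + a)/(6LEI) = 9.206/EI
  at P: triangular load, peak 14.3: w₀L³/(45EI) = 17.44/EI
  at Q: triangular load, peak 14.3: 7w₀L³/(360EI) = 15.26/EI
  θ_P0 = 26.64/EI,  θ_Q0 = 24.46/EI
Flexibility coefficients: a unit moment at one end gives L/(3EI) there and L/(6EI) at the far end, so f₁₁ = f₂₂ = 1.267/EI and f₁₂ = f₂₁ = 0.6333/EI.
Compatibility — zero rotation at each built-in end:
  1.267 M_P + 0.6333 M_Q = 26.64
  0.6333 M_P + 1.267 M_Q = 24.46
Solving the pair gives M_P = 15.17 kN·m and M_Q = 11.73 kN·m (hogging).

M_P = 15.17 kN·m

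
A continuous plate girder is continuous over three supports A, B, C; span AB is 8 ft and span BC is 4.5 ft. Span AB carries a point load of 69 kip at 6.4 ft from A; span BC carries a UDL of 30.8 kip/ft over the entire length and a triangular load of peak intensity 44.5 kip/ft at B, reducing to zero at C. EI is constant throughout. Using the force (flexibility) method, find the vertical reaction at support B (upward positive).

Release continuity at B by inserting a hinge; the redundant is the internal moment M_B. The primary structure is two simply-supported spans AB and BC.
End slopes at the hinge B, treating each span as simply supported:
  span AB: point load 69 at a = 6.4: Pab(L + a)/(6LEI) = 212/EI
  span BC: UDL 30.8: wL³/(24EI) = 116.9/EI
  span BC: triangular load, peak 44.5: w₀L³/(45EI) = 90.11/EI
  relative rotation θ_0 = (212 + 207.1)/EI = 419/EI
A unit hogging moment at B produces rotation L₁/(3EI) + L₂/(3EI) = 4.167/EI.
Compatibility: M_B·(L₁+L₂)/(3EI) = θ_0, giving M_B = 100.6 kip·ft (hogging).
Span AB, ΣM about A with M_B applied at B: R_B^{AB}·8 = 441.6 + 100.6, so R_B^{AB} = 67.77 kip and R_A = 69 − 67.77 = 1.229 kip.
Span BC, ΣM about C: R_B^{BC}·4.5 = 612.2 + 100.6, so R_B^{BC} = 158.4 kip and R_C = 238.7 − 158.4 = 80.33 kip.
R_B = 67.77 + 158.4 = 226.2 kip.

R_B = 226.2 kip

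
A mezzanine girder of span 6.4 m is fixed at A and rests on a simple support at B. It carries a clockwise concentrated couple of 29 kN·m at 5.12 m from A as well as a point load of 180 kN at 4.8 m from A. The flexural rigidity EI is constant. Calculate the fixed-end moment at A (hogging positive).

Release the roller at B. Primary structure: cantilever fixed at A.
Free-end deflection of the primary structure under the applied loading (downward +):
  clockwise couple 29 at a = 5.12: M₀a(2L − a)/(2EI) = 570.2/EI
  point load 180 at a = 4.8: Pa²(3L − a)/(6EI) = 9953/EI
  δ_0 = 10523/EI
Flexibility coefficient — unit upward force at B: δ_{BB} = L³/(3EI) = 87.38/EI.
The prop prevents deflection at B: R_B = δ_0/δ_{BB} = 10523/87.38 = 120.4 kN.
Moment equilibrium about A: M_A = Σ(load moments about A) − R_B·L = 893 − 120.4×6.4 = 122.2 kN·m.

M_A = 122.2 kN·m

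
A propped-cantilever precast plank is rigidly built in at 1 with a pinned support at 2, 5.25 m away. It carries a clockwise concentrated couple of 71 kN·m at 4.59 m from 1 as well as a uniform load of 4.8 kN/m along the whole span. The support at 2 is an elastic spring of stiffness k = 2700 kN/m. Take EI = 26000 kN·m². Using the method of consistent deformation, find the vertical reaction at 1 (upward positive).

Release the roller at 2. Primary structure: cantilever fixed at 1.
Primary-structure tip deflection at 2 by superposition:
  clockwise couple 71 at a = 4.59: M₀a(2L − a)/(2EI) = 963/EI
  UDL 4.8: wL⁴/(8EI) = 455.8/EI
  δ_0 = 1419/EI
Flexibility coefficient — unit upward force at 2: δ_{22} = L³/(3EI) = 48.23/EI.
With EI = 26000 kN·m²: δ_0 = 0.05457 m and δ_{22} = 0.001855 m/kN.
Compatibility — the spring shortens by R_2/k under the reaction it provides: δ_0 − R_2·δ_{22} = R_2/k. With 1/k = 0.00037 m/kN, R_2 = δ_0 / (δ_{22} + 1/k) = 0.05457 / (0.001855 + 0.00037) = 24.52 kN.
Vertical equilibrium: R_1 = ΣP − R_2 = 25.2 − 24.52 = 0.6801 kN.

R_1 = 0.6801 kN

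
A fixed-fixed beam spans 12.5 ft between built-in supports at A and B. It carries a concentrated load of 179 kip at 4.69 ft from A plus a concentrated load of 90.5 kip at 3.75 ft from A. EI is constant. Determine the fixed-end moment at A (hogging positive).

Take the two fixed-end moments M_A, M_B as redundants; the released structure is the simple span AB.
On the primary (simply-supported) span, the end slopes from the loading are:
  at A: point load 179 at a = 4.69: Pab(L + b)/(6LEI) = 1776/EI
  at B: point load 179 at a = 4.69: Pab(L + a)/(6LEI) = 1503/EI
  at A: point load 90.5 at a = 3.75: Pab(L + b)/(6LEI) = 841.4/EI
  at B: point load 90.5 at a = 3.75: Pab(L + a)/(6LEI) = 643.4/EI
  θ_A0 = 2617/EI,  θ_B0 = 2146/EI
Flexibility coefficients: a unit moment at one end gives L/(3EI) there and L/(6EI) at the far end, so f₁₁ = f₂₂ = 4.167/EI and f₁₂ = f₂₁ = 2.083/EI.
Compatibility — zero rotation at each built-in end:
  4.167 M_A + 2.083 M_B = 2617
  2.083 M_A + 4.167 M_B = 2146
Solving the pair gives M_A = 494 kip·ft and M_B = 268.1 kip·ft (hogging).

M_A = 494 kip·ft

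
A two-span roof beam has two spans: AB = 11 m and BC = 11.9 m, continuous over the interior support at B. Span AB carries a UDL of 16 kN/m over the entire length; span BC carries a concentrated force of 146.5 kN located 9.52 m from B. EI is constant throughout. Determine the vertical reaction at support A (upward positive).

Take M_B as the redundant. Released structure: two simple spans AB and BC with a hinge at B.
End slopes at the hinge B, treating each span as simply supported:
  span AB: UDL 16: wL³/(24EI) = 887.3/EI
  span BC: point load 146.5 at a = 9.52: Pab(L + b)/(6LEI) = 663.9/EI
  relative rotation θ_0 = (887.3 + 663.9)/EI = 1551/EI
A unit hogging moment at B produces rotation L₁/(3EI) + L₂/(3EI) = 7.633/EI.
Slope continuity at B: θ_0 = M_B·7.633/EI, so M_B = 1551/7.633 = 203.2 kN·m (hogging).
Span AB, ΣM about A with M_B applied at B: R_B^{AB}·11 = 968 + 203.2, so R_B^{AB} = 106.5 kN and R_A = 176 − 106.5 = 69.53 kN.

R_A = 69.53 kN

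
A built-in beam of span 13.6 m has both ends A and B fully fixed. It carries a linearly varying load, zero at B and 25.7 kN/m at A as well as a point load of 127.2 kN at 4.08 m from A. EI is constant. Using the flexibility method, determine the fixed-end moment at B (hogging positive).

Release both end moments; the primary structure is a simply-supported span AB with redundants M_A and M_B.
On the primary (simply-supported) span, the end slopes from the loading are:
  at A: triangular load, peak 25.7: w₀L³/(45EI) = 1437/EI
  at B: triangular load, peak 25.7: 7w₀L³/(360EI) = 1257/EI
  at A: point load 127.2 at a = 4.08: Pab(L + b)/(6LEI) = 1400/EI
  at B: point load 127.2 at a = 4.08: Pab(L + a)/(6LEI) = 1070/EI
  θ_A0 = 2836/EI,  θ_B0 = 2328/EI
Flexibility coefficients: a unit moment at one end gives L/(3EI) there and L/(6EI) at the far end, so f₁₁ = f₂₂ = 4.533/EI and f₁₂ = f₂₁ = 2.267/EI.
Compatibility — zero rotation at each built-in end:
  4.533 M_A + 2.267 M_B = 2836
  2.267 M_A + 4.533 M_B = 2328
Solving the pair gives M_A = 492 kN·m and M_B = 267.4 kN·m (hogging).

M_B = 267.4 kN·m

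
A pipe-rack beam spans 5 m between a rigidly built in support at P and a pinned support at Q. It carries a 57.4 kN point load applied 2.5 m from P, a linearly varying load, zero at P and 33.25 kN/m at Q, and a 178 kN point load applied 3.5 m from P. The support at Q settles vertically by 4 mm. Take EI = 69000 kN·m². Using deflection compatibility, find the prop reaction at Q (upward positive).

R_Q = 157.3 kN

Take the reaction at Q as the redundant and release it; the primary structure is a cantilever fixed at P.
Free-end deflection of the primary structure under the applied loading (downward +):
  point load 57.4 at a = 2.5: Pa²(3L − a)/(6EI) = 747.4/EI
  triangular load, peak 33.25 at the free end: 11w₀L⁴/(120EI) = 1905/EI
  point load 178 at a = 3.5: Pa²(3L − a)/(6EI) = 4179/EI
  δ_0 = 6832/EI
Flexibility coefficient — unit upward force at Q: δ_{QQ} = L³/(3EI) = 41.67/EI.
With EI = 69000 kN·m²: δ_0 = 0.099009 m and δ_{QQ} = 0.000604 m/kN.
Compatibility — the beam at Q must follow the support down by 0.004 m: δ_0 − R_Q·δ_{QQ} = 0.004, so R_Q = (0.099009 − 0.004)/0.000604 = 157.3 kN.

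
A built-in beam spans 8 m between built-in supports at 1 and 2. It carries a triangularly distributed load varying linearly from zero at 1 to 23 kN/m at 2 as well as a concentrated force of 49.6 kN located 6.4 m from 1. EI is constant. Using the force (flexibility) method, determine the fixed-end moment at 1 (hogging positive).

M_1 = 61.76 kN·m

Take the two fixed-end moments M_1, M_2 as redundants; the released structure is the simple span 12.
On the primary (simply-supported) span, the end slopes from the loading are:
  at 1: triangular load, peak 23: 7w₀L³/(360EI) = 229/EI
  at 2: triangular load, peak 23: w₀L³/(45EI) = 261.7/EI
  at 1: point load 49.6 at a = 6.4: Pab(L + b)/(6LEI) = 101.6/EI
  at 2: point load 49.6 at a = 6.4: Pab(L + a)/(6LEI) = 152.4/EI
  θ_10 = 330.6/EI,  θ_20 = 414.1/EI
Flexibility coefficients: a unit moment at one end gives L/(3EI) there and L/(6EI) at the far end, so f₁₁ = f₂₂ = 2.667/EI and f₁₂ = f₂₁ = 1.333/EI.
Compatibility — zero rotation at each built-in end:
  2.667 M_1 + 1.333 M_2 = 330.6
  1.333 M_1 + 2.667 M_2 = 414.1
Solving the pair gives M_1 = 61.76 kN·m and M_2 = 124.4 kN·m (hogging).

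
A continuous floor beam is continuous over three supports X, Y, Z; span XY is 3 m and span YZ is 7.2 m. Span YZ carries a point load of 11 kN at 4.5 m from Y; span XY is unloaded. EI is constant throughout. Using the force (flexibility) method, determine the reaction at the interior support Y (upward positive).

Release continuity at Y by inserting a hinge; the redundant is the internal moment M_Y. The primary structure is two simply-supported spans XY and YZ.
End slopes at the hinge Y, treating each span as simply supported:
  span YZ: point load 11 at a = 4.5: Pab(L + b)/(6LEI) = 30.63/EI
  relative rotation θ_0 = (0 + 30.63)/EI = 30.63/EI
A unit hogging moment at Y produces rotation L₁/(3EI) + L₂/(3EI) = 3.4/EI.
Compatibility: M_Y·(L₁+L₂)/(3EI) = θ_0, giving M_Y = 9.008 kN·m (hogging).
Span XY, ΣM about X with M_Y applied at Y: R_Y^{XY}·3 = 0 + 9.008, so R_Y^{XY} = 3.003 kN and R_X = 0 − 3.003 = -3.003 kN.
Span YZ, ΣM about Z: R_Y^{YZ}·7.2 = 29.7 + 9.008, so R_Y^{YZ} = 5.376 kN and R_Z = 11 − 5.376 = 5.624 kN.
R_Y = 3.003 + 5.376 = 8.379 kN.

R_Y = 8.379 kN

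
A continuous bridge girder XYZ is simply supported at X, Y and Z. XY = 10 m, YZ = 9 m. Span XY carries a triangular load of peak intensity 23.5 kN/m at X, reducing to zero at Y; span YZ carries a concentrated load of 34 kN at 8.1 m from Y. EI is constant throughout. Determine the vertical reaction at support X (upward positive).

R_X = 70.4 kN

Release continuity at Y by inserting a hinge; the redundant is the internal moment M_Y. The primary structure is two simply-supported spans XY and YZ.
Discontinuity in slope at Y on the released structure — sum the simple-span end rotations:
  span XY: triangular load, peak 23.5: 7w₀L³/(360EI) = 456.9/EI
  span YZ: point load 34 at a = 8.1: Pab(L + b)/(6LEI) = 45.44/EI
  relative rotation θ_0 = (456.9 + 45.44)/EI = 502.4/EI
A unit hogging moment at Y produces rotation L₁/(3EI) + L₂/(3EI) = 6.333/EI.
Compatibility: M_Y·(L₁+L₂)/(3EI) = θ_0, giving M_Y = 79.32 kN·m (hogging).
Span XY, ΣM about X with M_Y applied at Y: R_Y^{XY}·10 = 391.7 + 79.32, so R_Y^{XY} = 47.1 kN and R_X = 117.5 − 47.1 = 70.4 kN.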